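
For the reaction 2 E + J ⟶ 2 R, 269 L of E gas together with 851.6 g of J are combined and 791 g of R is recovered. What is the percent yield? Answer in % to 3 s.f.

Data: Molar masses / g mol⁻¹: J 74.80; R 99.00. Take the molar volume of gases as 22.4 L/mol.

n(E) = 269.0 / 22.4 = 12.01 mol
n(J) = 851.6 / 74.80 = 11.39 mol
n/ν → E: 6.005, J: 11.39; E is limiting.
theoretical n(R) = (2/2) × 12.01 = 12.01 mol → 1189 g
% yield = 791 / 1189 × 100 = 66.53 %

66.5 %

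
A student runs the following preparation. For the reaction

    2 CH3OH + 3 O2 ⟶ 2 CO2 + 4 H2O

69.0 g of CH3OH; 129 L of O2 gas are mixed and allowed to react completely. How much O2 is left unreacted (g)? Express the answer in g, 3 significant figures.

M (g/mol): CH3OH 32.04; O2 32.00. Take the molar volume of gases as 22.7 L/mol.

78.5 g

n(CH3OH) = 69.00 / 32.04 = 2.154 mol
n(O2) = 129.0 / 22.7 = 5.683 mol
n/ν for CH3OH = 2.154/2 = 1.077
n/ν for O2 = 5.683/3 = 1.894
Smallest n/ν is CH3OH → limiting reagent.
O2 consumed = (3/2) × 2.154 = 3.231 mol
O2 remaining = 5.683 − 3.231 = 2.452 mol
mass = 2.452 × 32.00 = 78.46 g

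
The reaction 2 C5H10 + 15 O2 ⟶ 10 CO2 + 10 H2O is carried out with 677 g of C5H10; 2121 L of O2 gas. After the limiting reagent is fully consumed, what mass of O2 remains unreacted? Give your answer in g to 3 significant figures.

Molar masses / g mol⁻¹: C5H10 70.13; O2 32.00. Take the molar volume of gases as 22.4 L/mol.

n(C5H10) = 677.0 / 70.13 = 9.654 mol
n(O2) = 2121 / 22.4 = 94.69 mol
n/ν → C5H10: 4.827, O2: 6.313; C5H10 is limiting.
O2 consumed = (15/2) × 9.654 = 72.41 mol
O2 remaining = 94.69 − 72.41 = 22.28 mol
mass = 22.28 × 32.00 = 713.0 g

713 g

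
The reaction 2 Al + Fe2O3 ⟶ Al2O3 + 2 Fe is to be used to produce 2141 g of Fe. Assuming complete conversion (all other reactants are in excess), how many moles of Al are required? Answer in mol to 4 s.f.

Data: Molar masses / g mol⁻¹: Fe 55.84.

38.34 mol

n(Fe) = 2141 / 55.84 = 38.34 mol
n(Al) = (2/2) × 38.34 = 38.34 mol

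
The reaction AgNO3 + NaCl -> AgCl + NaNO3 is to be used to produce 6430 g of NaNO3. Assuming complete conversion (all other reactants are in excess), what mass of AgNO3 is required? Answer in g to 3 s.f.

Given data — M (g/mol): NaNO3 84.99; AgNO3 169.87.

n(NaNO3) = 6430 / 84.99 = 75.66 mol
n(AgNO3) = (1/1) × 75.66 = 75.66 mol
mass = 75.66 × 169.87 = 12850 g

12900 g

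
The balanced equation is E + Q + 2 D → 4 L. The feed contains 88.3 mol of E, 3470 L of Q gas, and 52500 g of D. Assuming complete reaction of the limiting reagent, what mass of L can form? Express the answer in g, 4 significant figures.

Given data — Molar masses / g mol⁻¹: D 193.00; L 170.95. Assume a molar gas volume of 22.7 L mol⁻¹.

60380 g

n(E) = 88.30 mol
n(Q) = 3470 / 22.7 = 152.9 mol
n(D) = 52500 / 193.00 = 272.0 mol
n/ν for E = 88.30/1 = 88.30
n/ν for Q = 152.9/1 = 152.9
n/ν for D = 272.0/2 = 136.0
Smallest n/ν is E → limiting reagent.
n(L) = (4/1) × 88.30 = 353.2 mol
mass = 353.2 × 170.95 = 60380 g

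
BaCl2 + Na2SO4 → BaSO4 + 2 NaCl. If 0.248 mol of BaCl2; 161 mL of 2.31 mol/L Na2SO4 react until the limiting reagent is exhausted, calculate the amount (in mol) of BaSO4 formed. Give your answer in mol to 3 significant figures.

n(BaCl2) = 0.2480 mol
n(Na2SO4) = 2.31 × 161.0/1000 = 0.3719 mol
n/ν → BaCl2: 0.2480, Na2SO4: 0.3719; BaCl2 is limiting.
n(BaSO4) = (1/1) × 0.2480 = 0.2480 mol

0.248 mol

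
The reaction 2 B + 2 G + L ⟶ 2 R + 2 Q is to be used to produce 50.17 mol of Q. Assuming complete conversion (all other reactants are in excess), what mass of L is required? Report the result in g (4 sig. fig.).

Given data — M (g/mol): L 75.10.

n(Q) = 50.17 mol
n(L) = (1/2) × 50.17 = 25.09 mol
mass = 25.09 × 75.10 = 1884 g

1884 g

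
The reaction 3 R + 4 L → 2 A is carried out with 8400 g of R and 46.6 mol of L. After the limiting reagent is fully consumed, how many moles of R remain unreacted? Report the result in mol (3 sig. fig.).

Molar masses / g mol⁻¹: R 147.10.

22.2 mol

n(R) = 8400 / 147.10 = 57.10 mol
n(L) = 46.60 mol
n/ν for R = 57.10/3 = 19.03
n/ν for L = 46.60/4 = 11.65
Smallest n/ν is L → limiting reagent.
R consumed = (3/4) × 46.60 = 34.95 mol
R remaining = 57.10 − 34.95 = 22.15 mol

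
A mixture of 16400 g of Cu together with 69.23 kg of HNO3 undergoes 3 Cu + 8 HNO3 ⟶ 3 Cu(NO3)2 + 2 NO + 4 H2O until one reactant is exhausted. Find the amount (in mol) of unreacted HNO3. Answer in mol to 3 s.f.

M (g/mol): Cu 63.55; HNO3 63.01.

n(Cu) = 16400 / 63.55 = 258.1 mol
n(HNO3) = 69.23×1000 / 63.01 = 1099 mol
n/ν for Cu = 258.1/3 = 86.03
n/ν for HNO3 = 1099/8 = 137.4
Smallest n/ν is Cu → limiting reagent.
HNO3 consumed = (8/3) × 258.1 = 688.3 mol
HNO3 remaining = 1099 − 688.3 = 410.7 mol

411 mol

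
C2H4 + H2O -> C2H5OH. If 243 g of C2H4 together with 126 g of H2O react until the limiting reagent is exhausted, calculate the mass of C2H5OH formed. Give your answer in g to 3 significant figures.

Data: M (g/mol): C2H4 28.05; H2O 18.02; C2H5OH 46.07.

322 g

n(C2H4) = 243.0 / 28.05 = 8.663 mol
n(H2O) = 126.0 / 18.02 = 6.992 mol
n/ν for C2H4 = 8.663/1 = 8.663
n/ν for H2O = 6.992/1 = 6.992
Smallest n/ν is H2O → limiting reagent.
n(C2H5OH) = (1/1) × 6.992 = 6.992 mol
mass = 6.992 × 46.07 = 322.1 g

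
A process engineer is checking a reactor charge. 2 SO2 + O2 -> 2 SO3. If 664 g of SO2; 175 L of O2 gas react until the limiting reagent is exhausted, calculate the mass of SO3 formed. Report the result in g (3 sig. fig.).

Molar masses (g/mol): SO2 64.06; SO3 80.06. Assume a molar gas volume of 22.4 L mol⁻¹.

830 g

n(SO2) = 664.0 / 64.06 = 10.37 mol
n(O2) = 175.0 / 22.4 = 7.813 mol
n/ν for SO2 = 10.37/2 = 5.185
n/ν for O2 = 7.813/1 = 7.813
Smallest n/ν is SO2 → limiting reagent.
n(SO3) = (2/2) × 10.37 = 10.37 mol
mass = 10.37 × 80.06 = 830.2 g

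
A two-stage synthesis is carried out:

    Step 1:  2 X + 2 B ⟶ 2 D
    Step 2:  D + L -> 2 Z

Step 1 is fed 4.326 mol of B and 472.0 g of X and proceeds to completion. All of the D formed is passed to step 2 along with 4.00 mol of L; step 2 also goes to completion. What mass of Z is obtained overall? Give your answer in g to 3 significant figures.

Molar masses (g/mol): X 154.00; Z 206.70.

Step 1:
n(B) = 4.326 mol
n(X) = 472.0 / 154.00 = 3.065 mol
n/ν for B = 4.326/2 = 2.163
n/ν for X = 3.065/2 = 1.533
Smallest n/ν is X → limiting reagent.
n(D) produced = (2/2) × 3.065 = 3.065 mol
Step 2:
n(D) available = 3.065 mol
n(L) = 4.000 mol
n/ν for D = 3.065/1 = 3.065
n/ν for L = 4.000/1 = 4.000
Smallest n/ν is D → limiting reagent.
n(Z) = (2/1) × 3.065 = 6.130 mol
mass = 6.130 × 206.70 = 1267 g

1270 g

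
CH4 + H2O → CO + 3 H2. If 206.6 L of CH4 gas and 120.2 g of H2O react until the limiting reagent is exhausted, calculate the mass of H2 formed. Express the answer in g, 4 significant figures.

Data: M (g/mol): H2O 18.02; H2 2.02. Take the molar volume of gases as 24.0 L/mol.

40.42 g

n(CH4) = 206.6 / 24.0 = 8.608 mol
n(H2O) = 120.2 / 18.02 = 6.670 mol
n/ν for CH4 = 8.608/1 = 8.608
n/ν for H2O = 6.670/1 = 6.670
Smallest n/ν is H2O → limiting reagent.
n(H2) = (3/1) × 6.670 = 20.01 mol
mass = 20.01 × 2.02 = 40.42 g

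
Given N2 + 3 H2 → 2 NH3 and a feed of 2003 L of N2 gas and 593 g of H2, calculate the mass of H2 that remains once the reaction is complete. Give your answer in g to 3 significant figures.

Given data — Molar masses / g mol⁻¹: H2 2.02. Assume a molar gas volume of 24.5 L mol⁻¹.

97.6 g

n(N2) = 2003 / 24.5 = 81.76 mol
n(H2) = 593.0 / 2.02 = 293.6 mol
n/ν for N2 = 81.76/1 = 81.76
n/ν for H2 = 293.6/3 = 97.87
Smallest n/ν is N2 → limiting reagent.
H2 consumed = (3/1) × 81.76 = 245.3 mol
H2 remaining = 293.6 − 245.3 = 48.30 mol
mass = 48.30 × 2.02 = 97.57 g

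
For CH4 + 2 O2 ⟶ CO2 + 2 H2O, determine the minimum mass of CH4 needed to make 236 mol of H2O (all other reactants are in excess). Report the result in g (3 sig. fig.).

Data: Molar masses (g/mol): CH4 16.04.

1890 g

n(H2O) = 236.0 mol
n(CH4) = (1/2) × 236.0 = 118.0 mol
mass = 118.0 × 16.04 = 1893 g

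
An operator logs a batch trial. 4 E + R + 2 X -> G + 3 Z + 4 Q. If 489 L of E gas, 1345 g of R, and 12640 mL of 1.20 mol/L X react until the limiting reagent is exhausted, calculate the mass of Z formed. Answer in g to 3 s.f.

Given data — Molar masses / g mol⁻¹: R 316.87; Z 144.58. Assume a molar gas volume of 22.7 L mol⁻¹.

n(E) = 489.0 / 22.7 = 21.54 mol
n(R) = 1345 / 316.87 = 4.245 mol
n(X) = 1.20 × 12640/1000 = 15.17 mol
n/ν for E = 21.54/4 = 5.385
n/ν for R = 4.245/1 = 4.245
n/ν for X = 15.17/2 = 7.585
Smallest n/ν is R → limiting reagent.
n(Z) = (3/1) × 4.245 = 12.74 mol
mass = 12.74 × 144.58 = 1842 g

1840 g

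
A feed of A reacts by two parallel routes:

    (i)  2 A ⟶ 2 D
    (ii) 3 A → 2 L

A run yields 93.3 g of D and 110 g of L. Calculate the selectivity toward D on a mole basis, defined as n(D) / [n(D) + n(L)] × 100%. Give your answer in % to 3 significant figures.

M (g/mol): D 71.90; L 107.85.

n(D) = 93.3 / 71.90 = 1.298 mol
n(L) = 110 / 107.85 = 1.020 mol
selectivity = 1.298/(1.298+1.020) × 100 = 56.00 %

56.0 %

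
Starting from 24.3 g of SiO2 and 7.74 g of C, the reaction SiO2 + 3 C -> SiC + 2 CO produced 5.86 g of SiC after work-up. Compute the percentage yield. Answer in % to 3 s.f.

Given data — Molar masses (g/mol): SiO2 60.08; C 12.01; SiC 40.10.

n(SiO2) = 24.30 / 60.08 = 0.4045 mol
n(C) = 7.740 / 12.01 = 0.6445 mol
n/ν for SiO2 = 0.4045/1 = 0.4045
n/ν for C = 0.6445/3 = 0.2148
Smallest n/ν is C → limiting reagent.
theoretical n(SiC) = (1/3) × 0.6445 = 0.2148 mol → 8.613 g
% yield = 5.86 / 8.613 × 100 = 68.04 %

68.0 %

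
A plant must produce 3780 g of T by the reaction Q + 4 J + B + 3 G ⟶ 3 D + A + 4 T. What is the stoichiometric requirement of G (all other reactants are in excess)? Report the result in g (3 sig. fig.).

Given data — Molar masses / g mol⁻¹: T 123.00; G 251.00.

5790 g

n(T) = 3780 / 123.00 = 30.73 mol
n(G) = (3/4) × 30.73 = 23.05 mol
mass = 23.05 × 251.00 = 5786 g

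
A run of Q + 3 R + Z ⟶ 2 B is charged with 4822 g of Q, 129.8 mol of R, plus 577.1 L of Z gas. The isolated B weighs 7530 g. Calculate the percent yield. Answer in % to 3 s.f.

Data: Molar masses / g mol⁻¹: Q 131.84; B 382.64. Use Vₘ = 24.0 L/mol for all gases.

n(Q) = 4822 / 131.84 = 36.57 mol
n(R) = 129.8 mol
n(Z) = 577.1 / 24.0 = 24.05 mol
n/ν for Q = 36.57/1 = 36.57
n/ν for R = 129.8/3 = 43.27
n/ν for Z = 24.05/1 = 24.05
Smallest n/ν is Z → limiting reagent.
theoretical n(B) = (2/1) × 24.05 = 48.10 mol → 18400 g
% yield = 7530 / 18400 × 100 = 40.92 %

40.9 %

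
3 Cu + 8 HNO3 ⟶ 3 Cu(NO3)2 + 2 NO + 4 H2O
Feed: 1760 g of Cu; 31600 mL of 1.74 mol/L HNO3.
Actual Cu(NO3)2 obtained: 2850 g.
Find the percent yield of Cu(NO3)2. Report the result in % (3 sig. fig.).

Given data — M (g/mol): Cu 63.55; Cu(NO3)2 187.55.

n(Cu) = 1760 / 63.55 = 27.69 mol
n(HNO3) = 1.74 × 31600/1000 = 54.98 mol
n/ν → Cu: 9.230, HNO3: 6.873; HNO3 is limiting.
theoretical n(Cu(NO3)2) = (3/8) × 54.98 = 20.62 mol → 3867 g
% yield = 2850 / 3867 × 100 = 73.70 %

73.7 %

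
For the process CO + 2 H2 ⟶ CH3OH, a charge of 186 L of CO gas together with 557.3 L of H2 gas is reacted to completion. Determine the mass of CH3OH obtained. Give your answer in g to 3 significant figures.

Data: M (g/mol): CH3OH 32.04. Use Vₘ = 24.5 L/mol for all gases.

n(CO) = 186.0 / 24.5 = 7.592 mol
n(H2) = 557.3 / 24.5 = 22.75 mol
n/ν for CO = 7.592/1 = 7.592
n/ν for H2 = 22.75/2 = 11.38
Smallest n/ν is CO → limiting reagent.
n(CH3OH) = (1/1) × 7.592 = 7.592 mol
mass = 7.592 × 32.04 = 243.2 g

243 g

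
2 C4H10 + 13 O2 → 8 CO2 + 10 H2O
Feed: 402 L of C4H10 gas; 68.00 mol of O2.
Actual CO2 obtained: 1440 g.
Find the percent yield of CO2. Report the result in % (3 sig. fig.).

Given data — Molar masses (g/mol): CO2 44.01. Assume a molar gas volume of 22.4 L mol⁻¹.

n(C4H10) = 402.0 / 22.4 = 17.95 mol
n(O2) = 68.00 mol
n/ν for C4H10 = 17.95/2 = 8.975
n/ν for O2 = 68.00/13 = 5.231
Smallest n/ν is O2 → limiting reagent.
theoretical n(CO2) = (8/13) × 68.00 = 41.85 mol → 1842 g
% yield = 1440 / 1842 × 100 = 78.18 %

78.2 %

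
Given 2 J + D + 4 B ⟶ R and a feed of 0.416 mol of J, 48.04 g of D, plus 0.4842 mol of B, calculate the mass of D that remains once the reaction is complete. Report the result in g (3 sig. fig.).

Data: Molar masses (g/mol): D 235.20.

n(J) = 0.4160 mol
n(D) = 48.04 / 235.20 = 0.2043 mol
n(B) = 0.4842 mol
n/ν → J: 0.2080, D: 0.2043, B: 0.1211; B is limiting.
D consumed = (1/4) × 0.4842 = 0.1211 mol
D remaining = 0.2043 − 0.1211 = 0.08320 mol
mass = 0.08320 × 235.20 = 19.57 g

19.6 g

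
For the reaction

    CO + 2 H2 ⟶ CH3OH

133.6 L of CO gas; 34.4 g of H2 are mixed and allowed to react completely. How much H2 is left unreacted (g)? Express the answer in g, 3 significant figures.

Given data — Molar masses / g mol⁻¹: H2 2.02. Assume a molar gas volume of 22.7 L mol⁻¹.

n(CO) = 133.6 / 22.7 = 5.885 mol
n(H2) = 34.40 / 2.02 = 17.03 mol
n/ν for CO = 5.885/1 = 5.885
n/ν for H2 = 17.03/2 = 8.515
Smallest n/ν is CO → limiting reagent.
H2 consumed = (2/1) × 5.885 = 11.77 mol
H2 remaining = 17.03 − 11.77 = 5.260 mol
mass = 5.260 × 2.02 = 10.63 g

10.6 g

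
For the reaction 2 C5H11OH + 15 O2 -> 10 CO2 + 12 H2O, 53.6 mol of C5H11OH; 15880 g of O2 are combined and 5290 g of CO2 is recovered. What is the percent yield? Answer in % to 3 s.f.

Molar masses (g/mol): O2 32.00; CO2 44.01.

44.9 %

n(C5H11OH) = 53.60 mol
n(O2) = 15880 / 32.00 = 496.3 mol
n/ν for C5H11OH = 53.60/2 = 26.80
n/ν for O2 = 496.3/15 = 33.09
Smallest n/ν is C5H11OH → limiting reagent.
theoretical n(CO2) = (10/2) × 53.60 = 268.0 mol → 11790 g
% yield = 5290 / 11790 × 100 = 44.87 %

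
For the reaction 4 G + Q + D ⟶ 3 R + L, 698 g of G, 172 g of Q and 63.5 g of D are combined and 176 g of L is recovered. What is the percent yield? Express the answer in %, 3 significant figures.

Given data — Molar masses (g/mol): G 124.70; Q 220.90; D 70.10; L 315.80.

n(G) = 698.0 / 124.70 = 5.597 mol
n(Q) = 172.0 / 220.90 = 0.7786 mol
n(D) = 63.50 / 70.10 = 0.9058 mol
n/ν for G = 5.597/4 = 1.399
n/ν for Q = 0.7786/1 = 0.7786
n/ν for D = 0.9058/1 = 0.9058
Smallest n/ν is Q → limiting reagent.
theoretical n(L) = (1/1) × 0.7786 = 0.7786 mol → 245.9 g
% yield = 176 / 245.9 × 100 = 71.57 %

71.6 %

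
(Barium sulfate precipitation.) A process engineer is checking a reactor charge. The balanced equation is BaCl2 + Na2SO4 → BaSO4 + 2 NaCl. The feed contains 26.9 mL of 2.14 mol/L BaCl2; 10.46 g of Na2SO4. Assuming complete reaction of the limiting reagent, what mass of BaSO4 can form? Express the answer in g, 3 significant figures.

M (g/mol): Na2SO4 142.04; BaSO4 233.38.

13.4 g

n(BaCl2) = 2.14 × 26.90/1000 = 0.05757 mol
n(Na2SO4) = 10.46 / 142.04 = 0.07364 mol
n/ν → BaCl2: 0.05757, Na2SO4: 0.07364; BaCl2 is limiting.
n(BaSO4) = (1/1) × 0.05757 = 0.05757 mol
mass = 0.05757 × 233.38 = 13.44 g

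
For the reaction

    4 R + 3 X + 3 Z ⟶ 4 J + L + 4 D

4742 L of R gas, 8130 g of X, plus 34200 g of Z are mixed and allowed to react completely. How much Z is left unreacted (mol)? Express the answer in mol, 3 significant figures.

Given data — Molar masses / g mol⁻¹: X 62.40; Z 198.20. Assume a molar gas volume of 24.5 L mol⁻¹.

42.3 mol

n(R) = 4742 / 24.5 = 193.6 mol
n(X) = 8130 / 62.40 = 130.3 mol
n(Z) = 34200 / 198.20 = 172.6 mol
n/ν for R = 193.6/4 = 48.40
n/ν for X = 130.3/3 = 43.43
n/ν for Z = 172.6/3 = 57.53
Smallest n/ν is X → limiting reagent.
Z consumed = (3/3) × 130.3 = 130.3 mol
Z remaining = 172.6 − 130.3 = 42.30 mol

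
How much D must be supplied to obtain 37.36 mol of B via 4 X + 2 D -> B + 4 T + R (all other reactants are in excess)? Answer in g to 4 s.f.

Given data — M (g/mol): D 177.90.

n(B) = 37.36 mol
n(D) = (2/1) × 37.36 = 74.72 mol
mass = 74.72 × 177.90 = 13290 g

13290 g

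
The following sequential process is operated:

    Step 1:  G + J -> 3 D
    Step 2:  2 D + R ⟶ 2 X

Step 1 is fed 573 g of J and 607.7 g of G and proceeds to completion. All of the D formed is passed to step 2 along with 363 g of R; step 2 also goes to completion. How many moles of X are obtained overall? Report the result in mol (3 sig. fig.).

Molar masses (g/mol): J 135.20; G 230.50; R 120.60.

6.02 mol

Step 1:
n(J) = 573.0 / 135.20 = 4.238 mol
n(G) = 607.7 / 230.50 = 2.636 mol
n/ν → J: 4.238, G: 2.636; G is limiting.
n(D) produced = (3/1) × 2.636 = 7.908 mol
Step 2:
n(D) available = 7.908 mol
n(R) = 363.0 / 120.60 = 3.010 mol
n/ν → D: 3.954, R: 3.010; R is limiting.
n(X) = (2/1) × 3.010 = 6.020 mol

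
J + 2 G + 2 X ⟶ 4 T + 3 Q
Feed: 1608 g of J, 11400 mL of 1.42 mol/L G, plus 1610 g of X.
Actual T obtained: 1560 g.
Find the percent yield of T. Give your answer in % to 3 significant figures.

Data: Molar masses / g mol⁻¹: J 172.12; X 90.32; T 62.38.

77.2 %

n(J) = 1608 / 172.12 = 9.342 mol
n(G) = 1.42 × 11400/1000 = 16.19 mol
n(X) = 1610 / 90.32 = 17.83 mol
n/ν for J = 9.342/1 = 9.342
n/ν for G = 16.19/2 = 8.095
n/ν for X = 17.83/2 = 8.915
Smallest n/ν is G → limiting reagent.
theoretical n(T) = (4/2) × 16.19 = 32.38 mol → 2020 g
% yield = 1560 / 2020 × 100 = 77.23 %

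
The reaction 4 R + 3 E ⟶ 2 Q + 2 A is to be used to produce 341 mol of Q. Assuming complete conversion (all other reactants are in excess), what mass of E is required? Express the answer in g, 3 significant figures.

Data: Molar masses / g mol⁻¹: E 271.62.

139000 g

n(Q) = 341.0 mol
n(E) = (3/2) × 341.0 = 511.5 mol
mass = 511.5 × 271.62 = 138900 g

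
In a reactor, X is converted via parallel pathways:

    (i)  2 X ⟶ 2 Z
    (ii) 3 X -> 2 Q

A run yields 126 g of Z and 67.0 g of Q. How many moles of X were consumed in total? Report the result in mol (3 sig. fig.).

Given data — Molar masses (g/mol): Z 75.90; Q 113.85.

n(Z) = 126 / 75.90 = 1.660 mol
n(Q) = 67.0 / 113.85 = 0.5885 mol
n(X) via (i) = (2/2)×1.660 = 1.660 mol
n(X) via (ii) = (3/2)×0.5885 = 0.8828 mol
total n(X) = 1.660 + 0.8828 = 2.543 mol

2.54 mol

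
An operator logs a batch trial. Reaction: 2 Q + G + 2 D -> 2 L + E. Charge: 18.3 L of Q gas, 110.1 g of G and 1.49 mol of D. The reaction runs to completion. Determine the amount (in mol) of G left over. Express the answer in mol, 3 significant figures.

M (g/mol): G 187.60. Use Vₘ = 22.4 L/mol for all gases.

n(Q) = 18.30 / 22.4 = 0.8170 mol
n(G) = 110.1 / 187.60 = 0.5869 mol
n(D) = 1.490 mol
n/ν for Q = 0.8170/2 = 0.4085
n/ν for G = 0.5869/1 = 0.5869
n/ν for D = 1.490/2 = 0.7450
Smallest n/ν is Q → limiting reagent.
G consumed = (1/2) × 0.8170 = 0.4085 mol
G remaining = 0.5869 − 0.4085 = 0.1784 mol

0.178 mol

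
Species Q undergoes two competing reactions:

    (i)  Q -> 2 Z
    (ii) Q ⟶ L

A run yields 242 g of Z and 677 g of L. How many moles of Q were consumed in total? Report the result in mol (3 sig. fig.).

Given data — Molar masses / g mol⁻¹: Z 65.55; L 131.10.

n(Z) = 242 / 65.55 = 3.692 mol
n(L) = 677 / 131.10 = 5.164 mol
n(Q) via (i) = (1/2)×3.692 = 1.846 mol
n(Q) via (ii) = (1/1)×5.164 = 5.164 mol
total n(Q) = 1.846 + 5.164 = 7.010 mol

7.01 mol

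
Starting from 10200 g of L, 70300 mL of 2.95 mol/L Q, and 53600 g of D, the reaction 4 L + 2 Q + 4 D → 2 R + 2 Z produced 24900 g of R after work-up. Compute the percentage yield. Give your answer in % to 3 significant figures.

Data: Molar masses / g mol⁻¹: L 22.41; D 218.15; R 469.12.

n(L) = 10200 / 22.41 = 455.2 mol
n(Q) = 2.95 × 70300/1000 = 207.4 mol
n(D) = 53600 / 218.15 = 245.7 mol
n/ν for L = 455.2/4 = 113.8
n/ν for Q = 207.4/2 = 103.7
n/ν for D = 245.7/4 = 61.43
Smallest n/ν is D → limiting reagent.
theoretical n(R) = (2/4) × 245.7 = 122.9 mol → 57650 g
% yield = 24900 / 57650 × 100 = 43.19 %

43.2 %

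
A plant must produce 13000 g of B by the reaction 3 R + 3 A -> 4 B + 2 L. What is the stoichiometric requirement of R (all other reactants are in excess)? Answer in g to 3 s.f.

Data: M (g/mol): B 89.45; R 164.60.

17900 g

n(B) = 13000 / 89.45 = 145.3 mol
n(R) = (3/4) × 145.3 = 109.0 mol
mass = 109.0 × 164.60 = 17940 g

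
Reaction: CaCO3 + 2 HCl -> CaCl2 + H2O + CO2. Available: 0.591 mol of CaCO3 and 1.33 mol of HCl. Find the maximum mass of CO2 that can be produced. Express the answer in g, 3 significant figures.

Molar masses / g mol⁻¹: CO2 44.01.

n(CaCO3) = 0.5910 mol
n(HCl) = 1.330 mol
n/ν for CaCO3 = 0.5910/1 = 0.5910
n/ν for HCl = 1.330/2 = 0.6650
Smallest n/ν is CaCO3 → limiting reagent.
n(CO2) = (1/1) × 0.5910 = 0.5910 mol
mass = 0.5910 × 44.01 = 26.01 g

26.0 g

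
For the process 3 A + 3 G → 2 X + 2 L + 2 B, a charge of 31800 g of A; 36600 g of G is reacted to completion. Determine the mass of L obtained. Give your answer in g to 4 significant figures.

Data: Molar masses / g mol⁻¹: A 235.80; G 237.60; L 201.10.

18080 g

n(A) = 31800 / 235.80 = 134.9 mol
n(G) = 36600 / 237.60 = 154.0 mol
n/ν for A = 134.9/3 = 44.97
n/ν for G = 154.0/3 = 51.33
Smallest n/ν is A → limiting reagent.
n(L) = (2/3) × 134.9 = 89.93 mol
mass = 89.93 × 201.10 = 18080 g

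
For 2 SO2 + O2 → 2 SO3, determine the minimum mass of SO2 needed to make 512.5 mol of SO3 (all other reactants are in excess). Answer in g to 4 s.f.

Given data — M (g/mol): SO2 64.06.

n(SO3) = 512.5 mol
n(SO2) = (2/2) × 512.5 = 512.5 mol
mass = 512.5 × 64.06 = 32830 g

32830 g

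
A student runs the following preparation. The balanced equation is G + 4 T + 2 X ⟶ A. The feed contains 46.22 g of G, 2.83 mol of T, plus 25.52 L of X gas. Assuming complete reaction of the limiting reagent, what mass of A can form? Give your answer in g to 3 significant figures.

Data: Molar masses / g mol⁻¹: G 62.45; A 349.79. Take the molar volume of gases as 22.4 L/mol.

199 g

n(G) = 46.22 / 62.45 = 0.7401 mol
n(T) = 2.830 mol
n(X) = 25.52 / 22.4 = 1.139 mol
n/ν for G = 0.7401/1 = 0.7401
n/ν for T = 2.830/4 = 0.7075
n/ν for X = 1.139/2 = 0.5695
Smallest n/ν is X → limiting reagent.
n(A) = (1/2) × 1.139 = 0.5695 mol
mass = 0.5695 × 349.79 = 199.2 g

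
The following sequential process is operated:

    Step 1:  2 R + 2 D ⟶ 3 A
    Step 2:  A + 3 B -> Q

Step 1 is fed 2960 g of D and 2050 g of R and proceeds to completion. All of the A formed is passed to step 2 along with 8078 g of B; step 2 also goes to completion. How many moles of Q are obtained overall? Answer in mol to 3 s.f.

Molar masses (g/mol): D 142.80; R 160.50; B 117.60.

Step 1:
n(D) = 2960 / 142.80 = 20.73 mol
n(R) = 2050 / 160.50 = 12.77 mol
n/ν for D = 20.73/2 = 10.37
n/ν for R = 12.77/2 = 6.385
Smallest n/ν is R → limiting reagent.
n(A) produced = (3/2) × 12.77 = 19.16 mol
Step 2:
n(A) available = 19.16 mol
n(B) = 8078 / 117.60 = 68.69 mol
n/ν for A = 19.16/1 = 19.16
n/ν for B = 68.69/3 = 22.90
Smallest n/ν is A → limiting reagent.
n(Q) = (1/1) × 19.16 = 19.16 mol

19.2 mol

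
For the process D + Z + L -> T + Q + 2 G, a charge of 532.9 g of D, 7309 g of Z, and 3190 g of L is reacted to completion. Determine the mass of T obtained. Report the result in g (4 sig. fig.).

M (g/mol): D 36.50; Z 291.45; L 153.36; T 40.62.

n(D) = 532.9 / 36.50 = 14.60 mol
n(Z) = 7309 / 291.45 = 25.08 mol
n(L) = 3190 / 153.36 = 20.80 mol
n/ν for D = 14.60/1 = 14.60
n/ν for Z = 25.08/1 = 25.08
n/ν for L = 20.80/1 = 20.80
Smallest n/ν is D → limiting reagent.
n(T) = (1/1) × 14.60 = 14.60 mol
mass = 14.60 × 40.62 = 593.1 g

593.1 g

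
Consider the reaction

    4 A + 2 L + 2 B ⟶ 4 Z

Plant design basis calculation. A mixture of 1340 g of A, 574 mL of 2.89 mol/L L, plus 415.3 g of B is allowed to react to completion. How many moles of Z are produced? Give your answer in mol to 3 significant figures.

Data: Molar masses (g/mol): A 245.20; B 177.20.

3.32 mol

n(A) = 1340 / 245.20 = 5.465 mol
n(L) = 2.89 × 574.0/1000 = 1.659 mol
n(B) = 415.3 / 177.20 = 2.344 mol
n/ν → A: 1.366, L: 0.8295, B: 1.172; L is limiting.
n(Z) = (4/2) × 1.659 = 3.318 mol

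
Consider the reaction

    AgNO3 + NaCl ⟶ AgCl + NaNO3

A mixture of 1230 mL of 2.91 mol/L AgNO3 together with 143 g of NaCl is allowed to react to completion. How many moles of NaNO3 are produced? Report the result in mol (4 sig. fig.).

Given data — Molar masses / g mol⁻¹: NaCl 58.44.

n(AgNO3) = 2.91 × 1230/1000 = 3.579 mol
n(NaCl) = 143.0 / 58.44 = 2.447 mol
n/ν for AgNO3 = 3.579/1 = 3.579
n/ν for NaCl = 2.447/1 = 2.447
Smallest n/ν is NaCl → limiting reagent.
n(NaNO3) = (1/1) × 2.447 = 2.447 mol

2.447 mol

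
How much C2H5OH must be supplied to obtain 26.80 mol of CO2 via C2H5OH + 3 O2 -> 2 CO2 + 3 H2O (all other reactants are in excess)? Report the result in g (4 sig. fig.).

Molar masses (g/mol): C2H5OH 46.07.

617.3 g

n(CO2) = 26.80 mol
n(C2H5OH) = (1/2) × 26.80 = 13.40 mol
mass = 13.40 × 46.07 = 617.3 g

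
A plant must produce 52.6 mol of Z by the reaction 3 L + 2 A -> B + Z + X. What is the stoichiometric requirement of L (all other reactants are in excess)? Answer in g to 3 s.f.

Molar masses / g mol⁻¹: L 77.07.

12200 g

n(Z) = 52.60 mol
n(L) = (3/1) × 52.60 = 157.8 mol
mass = 157.8 × 77.07 = 12160 g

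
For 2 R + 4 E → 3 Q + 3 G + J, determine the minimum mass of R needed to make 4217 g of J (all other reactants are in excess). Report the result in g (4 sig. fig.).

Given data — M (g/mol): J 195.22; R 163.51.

7064 g

n(J) = 4217 / 195.22 = 21.60 mol
n(R) = (2/1) × 21.60 = 43.20 mol
mass = 43.20 × 163.51 = 7064 g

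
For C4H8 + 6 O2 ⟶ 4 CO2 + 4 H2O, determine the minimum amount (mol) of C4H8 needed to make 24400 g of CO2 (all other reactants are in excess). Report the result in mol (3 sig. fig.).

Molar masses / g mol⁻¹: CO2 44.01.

n(CO2) = 24400 / 44.01 = 554.4 mol
n(C4H8) = (1/4) × 554.4 = 138.6 mol

139 mol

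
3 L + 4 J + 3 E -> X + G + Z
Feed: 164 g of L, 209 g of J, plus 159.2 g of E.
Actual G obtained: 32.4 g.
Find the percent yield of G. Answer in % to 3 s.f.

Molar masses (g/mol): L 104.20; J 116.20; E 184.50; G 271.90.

41.4 %

n(L) = 164.0 / 104.20 = 1.574 mol
n(J) = 209.0 / 116.20 = 1.799 mol
n(E) = 159.2 / 184.50 = 0.8629 mol
n/ν for L = 1.574/3 = 0.5247
n/ν for J = 1.799/4 = 0.4498
n/ν for E = 0.8629/3 = 0.2876
Smallest n/ν is E → limiting reagent.
theoretical n(G) = (1/3) × 0.8629 = 0.2876 mol → 78.20 g
% yield = 32.4 / 78.20 × 100 = 41.43 %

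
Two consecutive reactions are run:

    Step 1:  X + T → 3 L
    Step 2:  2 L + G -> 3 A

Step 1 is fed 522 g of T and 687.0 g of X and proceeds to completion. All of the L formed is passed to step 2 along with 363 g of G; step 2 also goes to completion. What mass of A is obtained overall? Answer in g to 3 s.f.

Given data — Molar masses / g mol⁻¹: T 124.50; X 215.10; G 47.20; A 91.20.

1310 g

Step 1:
n(T) = 522.0 / 124.50 = 4.193 mol
n(X) = 687.0 / 215.10 = 3.194 mol
n/ν → T: 4.193, X: 3.194; X is limiting.
n(L) produced = (3/1) × 3.194 = 9.582 mol
Step 2:
n(L) available = 9.582 mol
n(G) = 363.0 / 47.20 = 7.691 mol
n/ν → L: 4.791, G: 7.691; L is limiting.
n(A) = (3/2) × 9.582 = 14.37 mol
mass = 14.37 × 91.20 = 1311 g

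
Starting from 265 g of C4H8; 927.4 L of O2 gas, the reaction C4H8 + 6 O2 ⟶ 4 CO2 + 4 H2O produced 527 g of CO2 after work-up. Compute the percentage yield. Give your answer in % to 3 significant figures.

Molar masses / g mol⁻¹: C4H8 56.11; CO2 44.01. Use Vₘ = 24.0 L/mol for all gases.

63.4 %

n(C4H8) = 265.0 / 56.11 = 4.723 mol
n(O2) = 927.4 / 24.0 = 38.64 mol
n/ν for C4H8 = 4.723/1 = 4.723
n/ν for O2 = 38.64/6 = 6.440
Smallest n/ν is C4H8 → limiting reagent.
theoretical n(CO2) = (4/1) × 4.723 = 18.89 mol → 831.3 g
% yield = 527 / 831.3 × 100 = 63.39 %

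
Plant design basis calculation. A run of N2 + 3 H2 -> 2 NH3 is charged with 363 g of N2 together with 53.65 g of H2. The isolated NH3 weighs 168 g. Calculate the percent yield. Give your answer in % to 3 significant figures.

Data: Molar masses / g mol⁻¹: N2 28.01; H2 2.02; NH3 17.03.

n(N2) = 363.0 / 28.01 = 12.96 mol
n(H2) = 53.65 / 2.02 = 26.56 mol
n/ν → N2: 12.96, H2: 8.853; H2 is limiting.
theoretical n(NH3) = (2/3) × 26.56 = 17.71 mol → 301.6 g
% yield = 168 / 301.6 × 100 = 55.70 %

55.7 %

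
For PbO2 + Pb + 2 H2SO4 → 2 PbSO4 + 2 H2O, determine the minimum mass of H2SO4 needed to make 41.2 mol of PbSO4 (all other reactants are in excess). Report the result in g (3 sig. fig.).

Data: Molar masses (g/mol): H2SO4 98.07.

4040 g

n(PbSO4) = 41.20 mol
n(H2SO4) = (2/2) × 41.20 = 41.20 mol
mass = 41.20 × 98.07 = 4040 g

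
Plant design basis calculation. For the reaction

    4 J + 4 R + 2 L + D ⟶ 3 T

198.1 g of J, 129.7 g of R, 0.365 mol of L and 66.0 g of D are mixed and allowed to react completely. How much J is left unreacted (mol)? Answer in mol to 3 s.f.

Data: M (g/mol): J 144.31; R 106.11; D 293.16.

n(J) = 198.1 / 144.31 = 1.373 mol
n(R) = 129.7 / 106.11 = 1.222 mol
n(L) = 0.3650 mol
n(D) = 66.00 / 293.16 = 0.2251 mol
n/ν for J = 1.373/4 = 0.3433
n/ν for R = 1.222/4 = 0.3055
n/ν for L = 0.3650/2 = 0.1825
n/ν for D = 0.2251/1 = 0.2251
Smallest n/ν is L → limiting reagent.
J consumed = (4/2) × 0.3650 = 0.7300 mol
J remaining = 1.373 − 0.7300 = 0.6430 mol

0.643 mol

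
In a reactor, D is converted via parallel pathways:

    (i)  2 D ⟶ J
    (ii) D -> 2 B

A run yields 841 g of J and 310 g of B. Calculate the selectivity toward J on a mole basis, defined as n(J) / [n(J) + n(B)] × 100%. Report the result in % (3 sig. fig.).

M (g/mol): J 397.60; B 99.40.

n(J) = 841 / 397.60 = 2.115 mol
n(B) = 310 / 99.40 = 3.119 mol
selectivity = 2.115/(2.115+3.119) × 100 = 40.41 %

40.4 %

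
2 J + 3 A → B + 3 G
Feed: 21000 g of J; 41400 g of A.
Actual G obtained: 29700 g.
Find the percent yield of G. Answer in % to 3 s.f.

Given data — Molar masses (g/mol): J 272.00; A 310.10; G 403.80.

n(J) = 21000 / 272.00 = 77.21 mol
n(A) = 41400 / 310.10 = 133.5 mol
n/ν → J: 38.61, A: 44.50; J is limiting.
theoretical n(G) = (3/2) × 77.21 = 115.8 mol → 46760 g
% yield = 29700 / 46760 × 100 = 63.52 %

63.5 %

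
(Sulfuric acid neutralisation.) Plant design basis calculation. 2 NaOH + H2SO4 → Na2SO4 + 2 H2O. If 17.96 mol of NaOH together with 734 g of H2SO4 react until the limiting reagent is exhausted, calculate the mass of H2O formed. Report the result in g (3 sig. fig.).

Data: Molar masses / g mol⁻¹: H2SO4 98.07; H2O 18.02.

n(NaOH) = 17.96 mol
n(H2SO4) = 734.0 / 98.07 = 7.484 mol
n/ν → NaOH: 8.980, H2SO4: 7.484; H2SO4 is limiting.
n(H2O) = (2/1) × 7.484 = 14.97 mol
mass = 14.97 × 18.02 = 269.8 g

270 g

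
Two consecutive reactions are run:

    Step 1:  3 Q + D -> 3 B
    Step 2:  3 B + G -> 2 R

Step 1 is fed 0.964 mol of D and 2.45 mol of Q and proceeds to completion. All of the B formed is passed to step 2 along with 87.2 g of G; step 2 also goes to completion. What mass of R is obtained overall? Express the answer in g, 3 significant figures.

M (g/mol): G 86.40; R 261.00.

Step 1:
n(D) = 0.9640 mol
n(Q) = 2.450 mol
n/ν for D = 0.9640/1 = 0.9640
n/ν for Q = 2.450/3 = 0.8167
Smallest n/ν is Q → limiting reagent.
n(B) produced = (3/3) × 2.450 = 2.450 mol
Step 2:
n(B) available = 2.450 mol
n(G) = 87.20 / 86.40 = 1.009 mol
n/ν for B = 2.450/3 = 0.8167
n/ν for G = 1.009/1 = 1.009
Smallest n/ν is B → limiting reagent.
n(R) = (2/3) × 2.450 = 1.633 mol
mass = 1.633 × 261.00 = 426.2 g

426 g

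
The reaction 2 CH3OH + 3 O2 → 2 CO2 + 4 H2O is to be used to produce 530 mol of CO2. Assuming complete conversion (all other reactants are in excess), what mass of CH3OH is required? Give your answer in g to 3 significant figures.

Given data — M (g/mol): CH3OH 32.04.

17000 g

n(CO2) = 530.0 mol
n(CH3OH) = (2/2) × 530.0 = 530.0 mol
mass = 530.0 × 32.04 = 16980 g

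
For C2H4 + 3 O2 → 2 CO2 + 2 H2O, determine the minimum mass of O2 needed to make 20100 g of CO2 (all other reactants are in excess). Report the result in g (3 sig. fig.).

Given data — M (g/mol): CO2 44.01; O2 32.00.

21900 g

n(CO2) = 20100 / 44.01 = 456.7 mol
n(O2) = (3/2) × 456.7 = 685.1 mol
mass = 685.1 × 32.00 = 21920 g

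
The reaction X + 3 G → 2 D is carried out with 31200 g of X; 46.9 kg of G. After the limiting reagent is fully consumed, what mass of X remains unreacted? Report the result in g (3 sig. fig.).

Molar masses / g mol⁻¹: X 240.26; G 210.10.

13300 g

n(X) = 31200 / 240.26 = 129.9 mol
n(G) = 46.90×1000 / 210.10 = 223.2 mol
n/ν for X = 129.9/1 = 129.9
n/ν for G = 223.2/3 = 74.40
Smallest n/ν is G → limiting reagent.
X consumed = (1/3) × 223.2 = 74.40 mol
X remaining = 129.9 − 74.40 = 55.50 mol
mass = 55.50 × 240.26 = 13330 g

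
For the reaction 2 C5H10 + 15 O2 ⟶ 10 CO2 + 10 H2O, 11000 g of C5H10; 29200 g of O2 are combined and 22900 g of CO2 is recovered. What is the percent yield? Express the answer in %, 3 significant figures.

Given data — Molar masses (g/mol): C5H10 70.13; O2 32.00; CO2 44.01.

85.5 %

n(C5H10) = 11000 / 70.13 = 156.9 mol
n(O2) = 29200 / 32.00 = 912.5 mol
n/ν → C5H10: 78.45, O2: 60.83; O2 is limiting.
theoretical n(CO2) = (10/15) × 912.5 = 608.3 mol → 26770 g
% yield = 22900 / 26770 × 100 = 85.54 %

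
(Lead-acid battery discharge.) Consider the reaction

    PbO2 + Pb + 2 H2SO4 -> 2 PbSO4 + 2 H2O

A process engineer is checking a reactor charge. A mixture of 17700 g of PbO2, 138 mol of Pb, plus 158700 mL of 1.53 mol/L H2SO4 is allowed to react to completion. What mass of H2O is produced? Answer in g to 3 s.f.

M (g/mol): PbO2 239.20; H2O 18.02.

2670 g

n(PbO2) = 17700 / 239.20 = 74.00 mol
n(Pb) = 138.0 mol
n(H2SO4) = 1.53 × 158700/1000 = 242.8 mol
n/ν for PbO2 = 74.00/1 = 74.00
n/ν for Pb = 138.0/1 = 138.0
n/ν for H2SO4 = 242.8/2 = 121.4
Smallest n/ν is PbO2 → limiting reagent.
n(H2O) = (2/1) × 74.00 = 148.0 mol
mass = 148.0 × 18.02 = 2667 g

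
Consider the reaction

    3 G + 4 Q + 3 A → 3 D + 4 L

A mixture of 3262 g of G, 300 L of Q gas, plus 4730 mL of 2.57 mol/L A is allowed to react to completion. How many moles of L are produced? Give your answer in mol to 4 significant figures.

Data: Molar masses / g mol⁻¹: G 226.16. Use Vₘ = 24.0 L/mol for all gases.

n(G) = 3262 / 226.16 = 14.42 mol
n(Q) = 300.0 / 24.0 = 12.50 mol
n(A) = 2.57 × 4730/1000 = 12.16 mol
n/ν for G = 14.42/3 = 4.807
n/ν for Q = 12.50/4 = 3.125
n/ν for A = 12.16/3 = 4.053
Smallest n/ν is Q → limiting reagent.
n(L) = (4/4) × 12.50 = 12.50 mol

12.50 mol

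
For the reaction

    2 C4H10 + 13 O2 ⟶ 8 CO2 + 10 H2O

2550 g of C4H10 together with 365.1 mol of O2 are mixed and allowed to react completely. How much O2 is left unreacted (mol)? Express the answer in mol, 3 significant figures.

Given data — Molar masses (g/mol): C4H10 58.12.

79.9 mol

n(C4H10) = 2550 / 58.12 = 43.87 mol
n(O2) = 365.1 mol
n/ν for C4H10 = 43.87/2 = 21.94
n/ν for O2 = 365.1/13 = 28.08
Smallest n/ν is C4H10 → limiting reagent.
O2 consumed = (13/2) × 43.87 = 285.2 mol
O2 remaining = 365.1 − 285.2 = 79.90 mol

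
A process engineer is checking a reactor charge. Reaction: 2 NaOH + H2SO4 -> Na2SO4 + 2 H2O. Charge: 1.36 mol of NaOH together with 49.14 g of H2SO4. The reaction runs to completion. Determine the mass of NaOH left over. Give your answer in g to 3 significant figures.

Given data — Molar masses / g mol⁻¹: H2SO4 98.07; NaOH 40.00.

14.3 g

n(NaOH) = 1.360 mol
n(H2SO4) = 49.14 / 98.07 = 0.5011 mol
n/ν for NaOH = 1.360/2 = 0.6800
n/ν for H2SO4 = 0.5011/1 = 0.5011
Smallest n/ν is H2SO4 → limiting reagent.
NaOH consumed = (2/1) × 0.5011 = 1.002 mol
NaOH remaining = 1.360 − 1.002 = 0.3580 mol
mass = 0.3580 × 40.00 = 14.32 g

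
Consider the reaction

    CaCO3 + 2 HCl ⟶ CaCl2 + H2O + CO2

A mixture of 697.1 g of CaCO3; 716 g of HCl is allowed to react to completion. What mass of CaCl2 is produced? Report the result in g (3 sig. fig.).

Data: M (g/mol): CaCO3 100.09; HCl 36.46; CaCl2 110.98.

773 g

n(CaCO3) = 697.1 / 100.09 = 6.965 mol
n(HCl) = 716.0 / 36.46 = 19.64 mol
n/ν for CaCO3 = 6.965/1 = 6.965
n/ν for HCl = 19.64/2 = 9.820
Smallest n/ν is CaCO3 → limiting reagent.
n(CaCl2) = (1/1) × 6.965 = 6.965 mol
mass = 6.965 × 110.98 = 773.0 g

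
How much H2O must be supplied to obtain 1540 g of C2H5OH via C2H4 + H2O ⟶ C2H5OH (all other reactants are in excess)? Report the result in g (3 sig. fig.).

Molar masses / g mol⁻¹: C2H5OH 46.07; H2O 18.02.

n(C2H5OH) = 1540 / 46.07 = 33.43 mol
n(H2O) = (1/1) × 33.43 = 33.43 mol
mass = 33.43 × 18.02 = 602.4 g

602 g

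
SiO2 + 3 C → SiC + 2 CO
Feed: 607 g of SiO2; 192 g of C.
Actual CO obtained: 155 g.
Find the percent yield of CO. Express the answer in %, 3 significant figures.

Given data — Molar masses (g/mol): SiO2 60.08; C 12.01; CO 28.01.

51.9 %

n(SiO2) = 607.0 / 60.08 = 10.10 mol
n(C) = 192.0 / 12.01 = 15.99 mol
n/ν for SiO2 = 10.10/1 = 10.10
n/ν for C = 15.99/3 = 5.330
Smallest n/ν is C → limiting reagent.
theoretical n(CO) = (2/3) × 15.99 = 10.66 mol → 298.6 g
% yield = 155 / 298.6 × 100 = 51.91 %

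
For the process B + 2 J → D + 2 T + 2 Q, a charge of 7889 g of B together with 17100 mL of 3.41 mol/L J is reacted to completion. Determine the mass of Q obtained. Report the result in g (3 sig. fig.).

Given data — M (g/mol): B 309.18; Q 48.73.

2490 g

n(B) = 7889 / 309.18 = 25.52 mol
n(J) = 3.41 × 17100/1000 = 58.31 mol
n/ν for B = 25.52/1 = 25.52
n/ν for J = 58.31/2 = 29.16
Smallest n/ν is B → limiting reagent.
n(Q) = (2/1) × 25.52 = 51.04 mol
mass = 51.04 × 48.73 = 2487 g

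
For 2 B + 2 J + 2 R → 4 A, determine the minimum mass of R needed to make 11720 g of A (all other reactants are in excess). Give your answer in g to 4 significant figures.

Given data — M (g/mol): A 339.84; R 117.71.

n(A) = 11720 / 339.84 = 34.49 mol
n(R) = (2/4) × 34.49 = 17.25 mol
mass = 17.25 × 117.71 = 2030 g

2030 g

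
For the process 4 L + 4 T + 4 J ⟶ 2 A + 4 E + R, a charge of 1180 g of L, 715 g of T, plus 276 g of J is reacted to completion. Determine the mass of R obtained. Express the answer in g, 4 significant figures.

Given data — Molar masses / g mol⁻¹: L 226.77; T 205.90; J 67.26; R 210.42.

n(L) = 1180 / 226.77 = 5.204 mol
n(T) = 715.0 / 205.90 = 3.473 mol
n(J) = 276.0 / 67.26 = 4.103 mol
n/ν for L = 5.204/4 = 1.301
n/ν for T = 3.473/4 = 0.8683
n/ν for J = 4.103/4 = 1.026
Smallest n/ν is T → limiting reagent.
n(R) = (1/4) × 3.473 = 0.8683 mol
mass = 0.8683 × 210.42 = 182.7 g

182.7 g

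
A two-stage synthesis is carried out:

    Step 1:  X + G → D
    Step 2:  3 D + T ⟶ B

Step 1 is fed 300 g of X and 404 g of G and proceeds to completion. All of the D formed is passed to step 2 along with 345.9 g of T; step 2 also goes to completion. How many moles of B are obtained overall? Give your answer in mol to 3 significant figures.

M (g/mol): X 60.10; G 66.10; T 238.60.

Step 1:
n(X) = 300.0 / 60.10 = 4.992 mol
n(G) = 404.0 / 66.10 = 6.112 mol
n/ν for X = 4.992/1 = 4.992
n/ν for G = 6.112/1 = 6.112
Smallest n/ν is X → limiting reagent.
n(D) produced = (1/1) × 4.992 = 4.992 mol
Step 2:
n(D) available = 4.992 mol
n(T) = 345.9 / 238.60 = 1.450 mol
n/ν for D = 4.992/3 = 1.664
n/ν for T = 1.450/1 = 1.450
Smallest n/ν is T → limiting reagent.
n(B) = (1/1) × 1.450 = 1.450 mol

1.45 mol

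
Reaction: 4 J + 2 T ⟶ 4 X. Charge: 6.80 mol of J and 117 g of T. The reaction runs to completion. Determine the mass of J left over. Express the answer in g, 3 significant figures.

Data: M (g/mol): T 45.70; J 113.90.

191 g

n(J) = 6.800 mol
n(T) = 117.0 / 45.70 = 2.560 mol
n/ν for J = 6.800/4 = 1.700
n/ν for T = 2.560/2 = 1.280
Smallest n/ν is T → limiting reagent.
J consumed = (4/2) × 2.560 = 5.120 mol
J remaining = 6.800 − 5.120 = 1.680 mol
mass = 1.680 × 113.90 = 191.4 g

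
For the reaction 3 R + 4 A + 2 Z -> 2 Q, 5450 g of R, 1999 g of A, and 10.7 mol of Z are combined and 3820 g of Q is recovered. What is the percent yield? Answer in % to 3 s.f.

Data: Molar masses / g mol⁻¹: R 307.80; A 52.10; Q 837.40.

n(R) = 5450 / 307.80 = 17.71 mol
n(A) = 1999 / 52.10 = 38.37 mol
n(Z) = 10.70 mol
n/ν for R = 17.71/3 = 5.903
n/ν for A = 38.37/4 = 9.593
n/ν for Z = 10.70/2 = 5.350
Smallest n/ν is Z → limiting reagent.
theoretical n(Q) = (2/2) × 10.70 = 10.70 mol → 8960 g
% yield = 3820 / 8960 × 100 = 42.63 %

42.6 %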